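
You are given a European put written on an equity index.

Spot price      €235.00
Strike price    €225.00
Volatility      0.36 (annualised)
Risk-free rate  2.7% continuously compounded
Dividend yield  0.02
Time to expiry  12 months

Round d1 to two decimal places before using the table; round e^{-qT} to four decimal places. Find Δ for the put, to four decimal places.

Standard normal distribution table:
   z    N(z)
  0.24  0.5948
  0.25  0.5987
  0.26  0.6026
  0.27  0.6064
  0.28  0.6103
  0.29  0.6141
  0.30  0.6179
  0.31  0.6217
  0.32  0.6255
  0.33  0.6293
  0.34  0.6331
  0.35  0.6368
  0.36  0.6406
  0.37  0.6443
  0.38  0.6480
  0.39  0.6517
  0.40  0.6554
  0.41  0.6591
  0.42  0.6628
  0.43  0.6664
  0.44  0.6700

T = 1;  σ√T = 0.3600
d₁ = [ln(235/225) + (0.027 − 0.02 + 0.36²/2)·1] / 0.3600 = [0.0435 + 0.0718] / 0.3600 = 0.3202 ⇒ 0.32
N(d₁) = N(0.32) = 0.6255
Δ_put = exp(−qT)·(N(d₁) − 1) = 0.9802·(0.6255 − 1) = -0.3671

-0.3671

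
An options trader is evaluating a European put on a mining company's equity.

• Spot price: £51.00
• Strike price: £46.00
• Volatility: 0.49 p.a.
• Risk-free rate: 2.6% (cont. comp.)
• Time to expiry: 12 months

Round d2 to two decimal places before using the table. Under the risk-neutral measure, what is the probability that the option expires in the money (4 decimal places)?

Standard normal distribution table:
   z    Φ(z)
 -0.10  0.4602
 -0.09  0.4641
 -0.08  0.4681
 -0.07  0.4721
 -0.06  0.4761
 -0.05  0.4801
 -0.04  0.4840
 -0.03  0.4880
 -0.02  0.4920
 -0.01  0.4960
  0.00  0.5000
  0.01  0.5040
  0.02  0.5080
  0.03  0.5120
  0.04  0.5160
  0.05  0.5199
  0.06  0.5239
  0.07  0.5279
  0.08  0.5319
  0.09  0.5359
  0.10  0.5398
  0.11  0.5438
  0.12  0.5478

0.4920

T = 1;  σ√T = 0.4900
ln(S/K) + (r + σ²/2)T = ln(51/46) + (0.026 + 0.49²/2)·1 = 0.1032 + 0.1460 = 0.2492
d₁ = 0.2492 / 0.4900 = 0.5086 which rounds to 0.51
d₂ = d₁ − σ√T = 0.5086 − 0.4900 = 0.0186 which rounds to 0.02
Risk-neutral Pr[S_T < K] = N(−d₂) = N(-0.02) = 0.4920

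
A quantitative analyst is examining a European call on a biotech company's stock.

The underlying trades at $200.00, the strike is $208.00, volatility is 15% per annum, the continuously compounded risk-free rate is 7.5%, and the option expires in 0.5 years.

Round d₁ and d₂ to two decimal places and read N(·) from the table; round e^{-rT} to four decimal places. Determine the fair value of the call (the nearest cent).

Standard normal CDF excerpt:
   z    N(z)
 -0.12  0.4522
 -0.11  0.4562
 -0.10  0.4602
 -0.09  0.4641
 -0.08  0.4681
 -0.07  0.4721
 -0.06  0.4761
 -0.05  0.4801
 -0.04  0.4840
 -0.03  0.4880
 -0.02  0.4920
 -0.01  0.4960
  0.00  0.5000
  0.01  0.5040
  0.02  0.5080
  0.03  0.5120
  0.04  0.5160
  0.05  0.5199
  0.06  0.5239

$8.62

T = 0.5;  σ√T = 0.1061
d₁ = [ln(200/208) + (0.075 + 0.15²/2)·0.5] / 0.1061 = [-0.0392 + 0.0431] / 0.1061 = 0.0368 which rounds to 0.04
d₂ = d₁ − σ√T = 0.0368 − 0.1061 = -0.0693 which rounds to -0.07
e^(−rT) = e^(−0.075·0.5) = 0.9632
N(d₁) = N(0.04) = 0.5160;  N(d₂) = N(-0.07) = 0.4721
C = 200·0.5160 − 208·0.9632·0.4721 = 103.2000 − 94.5832 = 8.6168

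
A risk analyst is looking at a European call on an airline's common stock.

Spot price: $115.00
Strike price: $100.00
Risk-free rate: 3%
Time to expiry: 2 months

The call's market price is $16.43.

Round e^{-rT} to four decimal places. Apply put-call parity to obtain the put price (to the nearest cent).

$0.93

exp(−rT) = exp(−0.03·0.1667) = 0.9950
Put-call parity: C − P = S − K·e^(−rT) = 115 − 100·0.9950 = 115 − 99.5000 = 15.5000
P = C − (C − P) = 16.43 − (15.5000) = 0.9300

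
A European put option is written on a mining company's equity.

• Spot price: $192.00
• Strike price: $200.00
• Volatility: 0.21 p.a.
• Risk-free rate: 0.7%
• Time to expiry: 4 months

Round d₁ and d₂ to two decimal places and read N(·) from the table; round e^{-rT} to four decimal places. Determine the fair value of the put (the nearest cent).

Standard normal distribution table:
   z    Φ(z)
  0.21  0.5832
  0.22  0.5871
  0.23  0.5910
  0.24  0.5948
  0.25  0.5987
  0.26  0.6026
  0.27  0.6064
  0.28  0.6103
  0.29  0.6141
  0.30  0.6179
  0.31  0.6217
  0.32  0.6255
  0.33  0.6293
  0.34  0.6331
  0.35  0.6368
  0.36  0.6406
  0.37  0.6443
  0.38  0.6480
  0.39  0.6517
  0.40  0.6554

$13.60

σ√T = 0.21·√0.3333 = 0.1212
d₁ = [ln(192/200) + (0.007 + 0.21²/2)·0.3333] / 0.1212 = [-0.0408 + 0.0097] / 0.1212 = -0.2568 → -0.26
d₂ = d₁ − σ√T = -0.2568 − 0.1212 = -0.3781 → -0.38
exp(−rT) = exp(−0.007·0.3333) = 0.9977
N(−d₂) = N(0.38) = 0.6480;  N(−d₁) = N(0.26) = 0.6026
P = 200·0.9977·0.6480 − 192·0.6026 = 129.3019 − 115.6992 = 13.6027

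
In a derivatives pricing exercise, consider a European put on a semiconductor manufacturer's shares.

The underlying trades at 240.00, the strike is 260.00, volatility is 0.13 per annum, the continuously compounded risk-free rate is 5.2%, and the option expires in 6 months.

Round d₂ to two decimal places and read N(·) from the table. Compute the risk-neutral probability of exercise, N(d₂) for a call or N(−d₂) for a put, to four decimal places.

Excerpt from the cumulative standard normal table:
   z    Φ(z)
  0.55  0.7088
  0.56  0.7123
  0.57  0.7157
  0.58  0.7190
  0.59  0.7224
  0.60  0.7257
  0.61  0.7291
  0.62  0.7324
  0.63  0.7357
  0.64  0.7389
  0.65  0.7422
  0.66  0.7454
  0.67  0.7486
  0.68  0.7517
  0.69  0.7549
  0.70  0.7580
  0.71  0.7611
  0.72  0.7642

0.7357

T = 0.5;  σ√T = 0.0919
ln(S/K) + (r + σ²/2)T = ln(240/260) + (0.052 + 0.13²/2)·0.5 = -0.0800 + 0.0302 = -0.0498
d₁ = -0.0498 / 0.0919 = -0.5419 ≈ -0.54
d₂ = d₁ − σ√T = -0.5419 − 0.0919 = -0.6339 ≈ -0.63
Risk-neutral Pr[S_T < K] = N(−d₂) = N(0.63) = 0.7357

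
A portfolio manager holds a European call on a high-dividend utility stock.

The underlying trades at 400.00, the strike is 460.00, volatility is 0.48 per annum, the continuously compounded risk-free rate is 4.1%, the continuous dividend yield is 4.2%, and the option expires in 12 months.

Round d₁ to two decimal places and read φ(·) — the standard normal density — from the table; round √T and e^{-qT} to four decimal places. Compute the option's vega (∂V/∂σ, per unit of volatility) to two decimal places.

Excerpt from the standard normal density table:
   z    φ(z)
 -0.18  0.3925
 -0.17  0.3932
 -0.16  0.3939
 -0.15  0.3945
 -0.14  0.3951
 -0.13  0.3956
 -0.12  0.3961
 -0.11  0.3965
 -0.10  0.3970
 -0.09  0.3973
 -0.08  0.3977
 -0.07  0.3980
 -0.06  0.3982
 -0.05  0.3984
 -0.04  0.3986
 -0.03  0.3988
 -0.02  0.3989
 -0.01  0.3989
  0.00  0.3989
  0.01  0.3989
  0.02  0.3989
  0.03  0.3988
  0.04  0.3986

σ√T = 0.48·√1 = 0.4800
d₁ = [ln(400/460) + (0.041 − 0.042 + 0.48²/2)·1] / 0.4800 = [-0.1398 + 0.1142] / 0.4800 = -0.0533 ≈ -0.05
√T = √1 = 1.0000
φ(d₁) = φ(-0.05) = 0.3984
e^(−qT) = e^(−0.042·1) = 0.9589
vega = S·e^(−qT)·φ(d₁)·√T = 400·0.9589·0.3984·1.0000 = 152.8103
(The put has the same vega.)

152.81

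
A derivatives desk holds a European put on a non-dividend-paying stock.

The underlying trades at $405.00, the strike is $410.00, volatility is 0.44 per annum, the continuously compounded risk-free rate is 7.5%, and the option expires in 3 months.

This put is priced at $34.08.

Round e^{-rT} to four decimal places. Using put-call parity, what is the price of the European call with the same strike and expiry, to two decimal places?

$36.71

e^(−rT) = e^(−0.075·0.25) = 0.9814
Put-call parity: C − P = S − K·e^(−rT) = 405 − 410·0.9814 = 405 − 402.3740 = 2.6260
C = P + (C − P) = 34.08 + (2.6260) = 36.7060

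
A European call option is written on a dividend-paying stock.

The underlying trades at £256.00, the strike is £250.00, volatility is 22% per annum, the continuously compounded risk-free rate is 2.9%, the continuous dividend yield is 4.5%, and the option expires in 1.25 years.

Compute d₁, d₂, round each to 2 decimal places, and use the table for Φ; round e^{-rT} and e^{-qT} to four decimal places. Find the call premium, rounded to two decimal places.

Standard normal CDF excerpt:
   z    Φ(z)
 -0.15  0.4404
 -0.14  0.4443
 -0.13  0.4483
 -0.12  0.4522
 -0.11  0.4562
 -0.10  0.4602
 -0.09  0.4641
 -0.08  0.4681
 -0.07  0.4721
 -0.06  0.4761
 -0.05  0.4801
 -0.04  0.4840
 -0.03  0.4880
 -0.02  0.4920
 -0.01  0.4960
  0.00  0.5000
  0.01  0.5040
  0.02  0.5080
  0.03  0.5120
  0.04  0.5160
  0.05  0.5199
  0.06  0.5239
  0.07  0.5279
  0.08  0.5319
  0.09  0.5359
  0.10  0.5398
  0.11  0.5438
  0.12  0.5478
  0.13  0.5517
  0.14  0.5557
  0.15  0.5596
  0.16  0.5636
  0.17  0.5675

σ√T = 0.22 × 1.1180 = 0.2460
d₁ = [ln(256/250) + (0.029 − 0.045 + ½·0.22²)·1.25] / (σ√T) = (0.0237 + 0.0103) / 0.2460 = 0.1381 → 0.14
d₂ = 0.1381 − 0.2460 = -0.1079 → -0.11
e^(−qT) = e^(−0.045·1.25) = 0.9453;  e^(−rT) = e^(−0.029·1.25) = 0.9644
N(d₁) = N(0.14) = 0.5557;  N(d₂) = N(-0.11) = 0.4562
C = 256·0.9453·0.5557 − 250·0.9644·0.4562 = 134.4776 − 109.9898 = 24.4878

£24.49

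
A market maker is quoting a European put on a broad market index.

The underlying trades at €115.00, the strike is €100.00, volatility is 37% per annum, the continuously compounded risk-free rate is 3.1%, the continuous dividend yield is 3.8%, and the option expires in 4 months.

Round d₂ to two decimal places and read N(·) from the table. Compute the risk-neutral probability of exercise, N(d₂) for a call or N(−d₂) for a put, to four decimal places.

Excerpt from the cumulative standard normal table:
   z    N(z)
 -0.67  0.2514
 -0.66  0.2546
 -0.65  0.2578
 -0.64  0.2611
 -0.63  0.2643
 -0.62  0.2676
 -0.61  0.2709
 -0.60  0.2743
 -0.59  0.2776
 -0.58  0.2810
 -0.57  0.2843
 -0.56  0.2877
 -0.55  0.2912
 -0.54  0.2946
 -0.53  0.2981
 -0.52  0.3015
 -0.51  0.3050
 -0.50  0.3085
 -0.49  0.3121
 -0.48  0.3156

T = 0.3333;  σ√T = 0.2136
ln(S/K) + (r − q + σ²/2)T = ln(115/100) + (0.031 − 0.038 + 0.37²/2)·0.3333 = 0.1398 + 0.0205 = 0.1602
d₁ = 0.1602 / 0.2136 = 0.7501 ≈ 0.75
d₂ = d₁ − σ√T = 0.7501 − 0.2136 = 0.5365 ≈ 0.54
Risk-neutral Pr[S_T < K] = N(−d₂) = N(-0.54) = 0.2946

0.2946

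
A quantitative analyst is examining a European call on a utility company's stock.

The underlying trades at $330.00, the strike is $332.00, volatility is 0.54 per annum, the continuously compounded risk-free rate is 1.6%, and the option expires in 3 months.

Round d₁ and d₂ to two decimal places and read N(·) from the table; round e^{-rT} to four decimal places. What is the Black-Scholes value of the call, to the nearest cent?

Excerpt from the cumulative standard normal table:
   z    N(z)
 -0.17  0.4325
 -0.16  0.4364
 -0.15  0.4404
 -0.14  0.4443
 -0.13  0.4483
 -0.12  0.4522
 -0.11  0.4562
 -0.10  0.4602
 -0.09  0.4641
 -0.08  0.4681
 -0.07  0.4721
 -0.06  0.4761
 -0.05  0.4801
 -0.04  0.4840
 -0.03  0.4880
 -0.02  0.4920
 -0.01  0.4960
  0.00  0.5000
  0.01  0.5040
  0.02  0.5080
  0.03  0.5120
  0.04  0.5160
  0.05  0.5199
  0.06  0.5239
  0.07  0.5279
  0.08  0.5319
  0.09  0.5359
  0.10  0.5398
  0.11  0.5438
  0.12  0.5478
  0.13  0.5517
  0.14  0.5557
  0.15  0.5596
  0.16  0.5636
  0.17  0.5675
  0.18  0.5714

σ√T = 0.54·√0.25 = 0.2700
ln(S/K) + (r + σ²/2)T = ln(330/332) + (0.016 + 0.54²/2)·0.25 = -0.0060 + 0.0404 = 0.0344
d₁ = 0.0344 / 0.2700 = 0.1274 which rounds to 0.13
d₂ = d₁ − σ√T = 0.1274 − 0.2700 = -0.1426 which rounds to -0.14
e^(−rT) = e^(−0.016·0.25) = 0.9960
C = 330·N(0.13) − 332·0.9960·N(-0.14) = 330·0.5517 − 332·0.9960·0.4443 = 182.0610 − 146.9176 = 35.1434

$35.14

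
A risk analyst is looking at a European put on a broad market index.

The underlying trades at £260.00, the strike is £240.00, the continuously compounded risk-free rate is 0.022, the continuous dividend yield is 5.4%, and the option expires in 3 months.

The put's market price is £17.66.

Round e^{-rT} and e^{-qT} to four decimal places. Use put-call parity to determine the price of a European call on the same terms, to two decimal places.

exp(−qT) = exp(−0.054·0.25) = 0.9866;  exp(−rT) = exp(−0.022·0.25) = 0.9945
Put-call parity: C − P = S·e^(−qT) − K·e^(−rT) = 260·0.9866 − 240·0.9945 = 256.5160 − 238.6800 = 17.8360
C = P + (C − P) = 17.66 + (17.8360) = 35.4960

£35.50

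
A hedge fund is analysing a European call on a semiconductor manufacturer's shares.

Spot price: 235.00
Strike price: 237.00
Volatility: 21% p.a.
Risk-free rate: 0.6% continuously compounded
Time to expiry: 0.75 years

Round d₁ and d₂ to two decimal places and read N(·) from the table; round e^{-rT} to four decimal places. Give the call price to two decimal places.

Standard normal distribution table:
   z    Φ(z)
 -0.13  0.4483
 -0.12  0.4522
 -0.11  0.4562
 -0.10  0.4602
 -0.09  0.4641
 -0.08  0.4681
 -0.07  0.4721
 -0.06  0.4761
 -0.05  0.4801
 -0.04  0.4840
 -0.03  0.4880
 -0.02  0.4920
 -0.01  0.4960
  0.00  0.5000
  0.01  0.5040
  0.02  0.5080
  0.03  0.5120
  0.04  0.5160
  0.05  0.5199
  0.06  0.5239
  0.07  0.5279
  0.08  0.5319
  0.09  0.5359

σ√T = 0.21 × 0.8660 = 0.1819
d₁ = [ln(235/237) + (0.006 + 0.21²/2)·0.75] / 0.1819 = [-0.0085 + 0.0210] / 0.1819 = 0.0691 ⇒ 0.07
d₂ = d₁ − σ√T = 0.0691 − 0.1819 = -0.1128 ⇒ -0.11
e^(−rT) = e^(−0.006·0.75) = 0.9955
N(d₁) = N(0.07) = 0.5279;  N(d₂) = N(-0.11) = 0.4562
C = 235·0.5279 − 237·0.9955·0.4562 = 124.0565 − 107.6329 = 16.4236

16.42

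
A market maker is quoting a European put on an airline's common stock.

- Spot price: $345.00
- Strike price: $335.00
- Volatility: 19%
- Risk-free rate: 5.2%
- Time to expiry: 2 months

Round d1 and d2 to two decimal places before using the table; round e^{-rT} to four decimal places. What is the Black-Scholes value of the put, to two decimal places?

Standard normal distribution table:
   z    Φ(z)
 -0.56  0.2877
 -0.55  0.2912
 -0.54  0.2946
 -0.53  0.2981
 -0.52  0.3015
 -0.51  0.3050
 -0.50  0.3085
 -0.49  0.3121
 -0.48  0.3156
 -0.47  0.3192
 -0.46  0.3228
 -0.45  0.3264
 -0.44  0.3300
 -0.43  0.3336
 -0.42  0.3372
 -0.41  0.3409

σ√T = 0.19 × 0.4082 = 0.0776
d₁ = [ln(345/335) + (0.052 + 0.19²/2)·0.1667] / 0.0776 = [0.0294 + 0.0117] / 0.0776 = 0.5297 which rounds to 0.53
d₂ = d₁ − σ√T = 0.5297 − 0.0776 = 0.4522 which rounds to 0.45
exp(−rT) = exp(−0.052·0.1667) = 0.9914
P = 335·0.9914·N(-0.45) − 345·N(-0.53) = 335·0.9914·0.3264 − 345·0.2981 = 108.4036 − 102.8445 = 5.5591

$5.56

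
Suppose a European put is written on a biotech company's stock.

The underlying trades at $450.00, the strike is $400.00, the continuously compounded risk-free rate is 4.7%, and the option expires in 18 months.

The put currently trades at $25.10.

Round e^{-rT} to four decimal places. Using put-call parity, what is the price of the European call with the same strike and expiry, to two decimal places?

e^(−rT) = e^(−0.047·1.5) = 0.9319
Put-call parity: C − P = S − K·e^(−rT) = 450 − 400·0.9319 = 450 − 372.7600 = 77.2400
C = P + (C − P) = 25.10 + (77.2400) = 102.3400

$102.34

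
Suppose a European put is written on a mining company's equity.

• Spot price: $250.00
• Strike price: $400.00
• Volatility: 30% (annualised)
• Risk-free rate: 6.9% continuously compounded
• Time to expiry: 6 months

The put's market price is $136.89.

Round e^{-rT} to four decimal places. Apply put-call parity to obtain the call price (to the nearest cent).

e^(−rT) = e^(−0.069·0.5) = 0.9661
Put-call parity: C − P = S − K·e^(−rT) = 250 − 400·0.9661 = 250 − 386.4400 = -136.4400
C = P + (C − P) = 136.89 + (-136.4400) = 0.4500

$0.45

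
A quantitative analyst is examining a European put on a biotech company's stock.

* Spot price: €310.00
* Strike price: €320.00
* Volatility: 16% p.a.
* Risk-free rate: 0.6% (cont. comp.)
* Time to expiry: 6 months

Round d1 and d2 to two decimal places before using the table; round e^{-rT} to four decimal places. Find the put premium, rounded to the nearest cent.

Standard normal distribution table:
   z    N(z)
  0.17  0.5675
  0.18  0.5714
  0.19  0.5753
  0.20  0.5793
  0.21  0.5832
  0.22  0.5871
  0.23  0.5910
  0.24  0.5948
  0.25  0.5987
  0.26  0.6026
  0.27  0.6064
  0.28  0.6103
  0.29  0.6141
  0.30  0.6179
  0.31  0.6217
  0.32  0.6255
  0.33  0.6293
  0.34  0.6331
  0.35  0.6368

€18.76

T = 0.5;  σ√T = 0.1131
d₁ = [ln(310/320) + (0.006 + 0.16²/2)·0.5] / 0.1131 = [-0.0317 + 0.0094] / 0.1131 = -0.1975 ≈ -0.20
d₂ = d₁ − σ√T = -0.1975 − 0.1131 = -0.3107 ≈ -0.31
e^(−rT) = e^(−0.006·0.5) = 0.9970
N(−d₂) = N(0.31) = 0.6217;  N(−d₁) = N(0.20) = 0.5793
P = 320·0.9970·0.6217 − 310·0.5793 = 198.3472 − 179.5830 = 18.7642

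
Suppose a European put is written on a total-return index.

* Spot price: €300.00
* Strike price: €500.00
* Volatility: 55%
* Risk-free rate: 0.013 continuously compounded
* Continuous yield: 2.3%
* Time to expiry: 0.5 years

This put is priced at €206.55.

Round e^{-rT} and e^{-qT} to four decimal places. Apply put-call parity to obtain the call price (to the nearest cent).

€6.38

e^(−qT) = e^(−0.023·0.5) = 0.9886;  e^(−rT) = e^(−0.013·0.5) = 0.9935
Put-call parity: C − P = S·e^(−qT) − K·e^(−rT) = 300·0.9886 − 500·0.9935 = 296.5800 − 496.7500 = -200.1700
C = P + (C − P) = 206.55 + (-200.1700) = 6.3800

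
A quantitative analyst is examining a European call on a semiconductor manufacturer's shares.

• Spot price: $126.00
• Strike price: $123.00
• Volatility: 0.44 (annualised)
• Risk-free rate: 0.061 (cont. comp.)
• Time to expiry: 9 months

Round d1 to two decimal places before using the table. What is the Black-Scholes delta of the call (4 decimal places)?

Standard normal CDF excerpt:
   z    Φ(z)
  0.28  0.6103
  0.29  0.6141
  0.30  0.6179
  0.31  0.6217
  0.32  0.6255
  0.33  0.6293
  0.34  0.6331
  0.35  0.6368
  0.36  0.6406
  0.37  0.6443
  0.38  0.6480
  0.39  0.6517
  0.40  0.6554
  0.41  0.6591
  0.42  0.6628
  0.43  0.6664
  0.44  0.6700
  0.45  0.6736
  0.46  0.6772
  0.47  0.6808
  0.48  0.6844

σ√T = 0.44 × 0.8660 = 0.3811
d₁ = [ln(126/123) + (0.061 + 0.44²/2)·0.75] / 0.3811 = [0.0241 + 0.1183] / 0.3811 = 0.3738 which rounds to 0.37
N(d₁) = N(0.37) = 0.6443
Δ_call = N(d₁) = 0.6443

0.6443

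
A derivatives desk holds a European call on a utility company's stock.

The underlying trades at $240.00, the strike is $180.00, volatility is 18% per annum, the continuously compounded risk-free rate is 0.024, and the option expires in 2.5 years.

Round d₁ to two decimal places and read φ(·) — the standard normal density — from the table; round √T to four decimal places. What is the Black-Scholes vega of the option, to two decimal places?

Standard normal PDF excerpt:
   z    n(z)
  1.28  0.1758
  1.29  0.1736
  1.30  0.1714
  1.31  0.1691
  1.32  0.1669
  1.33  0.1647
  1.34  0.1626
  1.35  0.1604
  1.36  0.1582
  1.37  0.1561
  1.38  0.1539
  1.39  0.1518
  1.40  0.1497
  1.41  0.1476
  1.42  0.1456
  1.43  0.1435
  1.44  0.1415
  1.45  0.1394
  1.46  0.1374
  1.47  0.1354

σ√T = 0.18·√2.5 = 0.2846
ln(S/K) + (r + σ²/2)T = ln(240/180) + (0.024 + 0.18²/2)·2.5 = 0.2877 + 0.1005 = 0.3882
d₁ = 0.3882 / 0.2846 = 1.3639 → 1.36
√T = √2.5 = 1.5811
φ(d₁) = φ(1.36) = 0.1582
vega = S·φ(d₁)·√T = 240·0.1582·1.5811 = 60.0312

60.03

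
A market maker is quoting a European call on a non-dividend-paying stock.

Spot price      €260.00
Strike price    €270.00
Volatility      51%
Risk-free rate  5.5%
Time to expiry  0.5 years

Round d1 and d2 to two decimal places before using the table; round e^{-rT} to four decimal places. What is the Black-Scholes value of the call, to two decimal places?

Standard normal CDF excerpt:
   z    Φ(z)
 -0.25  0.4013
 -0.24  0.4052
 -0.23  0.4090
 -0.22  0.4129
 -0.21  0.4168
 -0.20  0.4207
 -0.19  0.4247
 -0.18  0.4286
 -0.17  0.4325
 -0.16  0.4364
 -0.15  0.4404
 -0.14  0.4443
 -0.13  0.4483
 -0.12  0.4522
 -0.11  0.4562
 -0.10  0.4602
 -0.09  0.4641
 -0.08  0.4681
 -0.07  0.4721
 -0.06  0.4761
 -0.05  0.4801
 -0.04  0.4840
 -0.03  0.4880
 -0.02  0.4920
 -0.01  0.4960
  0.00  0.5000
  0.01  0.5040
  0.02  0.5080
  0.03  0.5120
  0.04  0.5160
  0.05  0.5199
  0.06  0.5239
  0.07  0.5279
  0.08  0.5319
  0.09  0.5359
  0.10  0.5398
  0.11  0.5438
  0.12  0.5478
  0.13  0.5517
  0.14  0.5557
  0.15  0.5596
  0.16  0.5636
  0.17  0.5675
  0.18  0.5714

€36.01

σ√T = 0.51 × 0.7071 = 0.3606
ln(S/K) + (r + σ²/2)T = ln(260/270) + (0.055 + 0.51²/2)·0.5 = -0.0377 + 0.0925 = 0.0548
d₁ = 0.0548 / 0.3606 = 0.1519 ⇒ 0.15
d₂ = d₁ − σ√T = 0.1519 − 0.3606 = -0.2087 ⇒ -0.21
e^(−rT) = e^(−0.055·0.5) = 0.9729
N(d₁) = N(0.15) = 0.5596;  N(d₂) = N(-0.21) = 0.4168
C = 260·0.5596 − 270·0.9729·0.4168 = 145.4960 − 109.4863 = 36.0097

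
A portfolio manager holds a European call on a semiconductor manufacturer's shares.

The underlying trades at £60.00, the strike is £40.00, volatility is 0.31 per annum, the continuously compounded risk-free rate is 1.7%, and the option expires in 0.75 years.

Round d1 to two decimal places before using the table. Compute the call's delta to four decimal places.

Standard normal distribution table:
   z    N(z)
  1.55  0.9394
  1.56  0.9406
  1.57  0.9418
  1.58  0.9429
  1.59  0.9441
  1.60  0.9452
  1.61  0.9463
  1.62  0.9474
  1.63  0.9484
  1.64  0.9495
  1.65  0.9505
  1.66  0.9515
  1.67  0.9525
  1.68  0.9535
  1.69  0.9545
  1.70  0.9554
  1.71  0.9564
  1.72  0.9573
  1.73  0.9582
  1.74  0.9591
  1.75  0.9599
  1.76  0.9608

0.9545

σ√T = 0.31·√0.75 = 0.2685
d₁ = [ln(60/40) + (0.017 + ½·0.31²)·0.75] / (σ√T) = (0.4055 + 0.0488) / 0.2685 = 1.6920 → 1.69
N(d₁) = N(1.69) = 0.9545
Δ_call = N(d₁) = 0.9545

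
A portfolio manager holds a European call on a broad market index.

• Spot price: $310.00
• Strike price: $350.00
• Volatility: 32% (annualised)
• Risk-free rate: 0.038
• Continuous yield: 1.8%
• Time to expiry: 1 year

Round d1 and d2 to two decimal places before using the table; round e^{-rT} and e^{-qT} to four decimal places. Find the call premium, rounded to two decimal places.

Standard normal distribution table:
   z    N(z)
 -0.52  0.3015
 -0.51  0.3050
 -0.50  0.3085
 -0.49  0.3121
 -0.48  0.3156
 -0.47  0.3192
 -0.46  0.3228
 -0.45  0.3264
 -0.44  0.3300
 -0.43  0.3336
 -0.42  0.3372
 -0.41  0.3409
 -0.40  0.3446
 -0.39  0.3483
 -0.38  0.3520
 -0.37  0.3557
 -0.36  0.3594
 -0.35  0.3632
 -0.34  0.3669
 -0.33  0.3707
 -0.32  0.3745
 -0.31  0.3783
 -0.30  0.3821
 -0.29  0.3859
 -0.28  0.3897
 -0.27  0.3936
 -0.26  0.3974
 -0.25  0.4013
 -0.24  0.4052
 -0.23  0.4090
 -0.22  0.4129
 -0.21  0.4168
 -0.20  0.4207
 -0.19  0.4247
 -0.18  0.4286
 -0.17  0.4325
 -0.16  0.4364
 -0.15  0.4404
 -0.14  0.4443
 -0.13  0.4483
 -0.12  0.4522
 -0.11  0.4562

$26.54

σ√T = 0.32 × 1.0000 = 0.3200
d₁ = [ln(310/350) + (0.038 − 0.018 + 0.32²/2)·1] / 0.3200 = [-0.1214 + 0.0712] / 0.3200 = -0.1568 ⇒ -0.16
d₂ = d₁ − σ√T = -0.1568 − 0.3200 = -0.4768 ⇒ -0.48
e^(−qT) = e^(−0.018·1) = 0.9822;  e^(−rT) = e^(−0.038·1) = 0.9627
N(d₁) = N(-0.16) = 0.4364;  N(d₂) = N(-0.48) = 0.3156
C = 310·0.9822·0.4364 − 350·0.9627·0.3156 = 132.8759 − 106.3398 = 26.5361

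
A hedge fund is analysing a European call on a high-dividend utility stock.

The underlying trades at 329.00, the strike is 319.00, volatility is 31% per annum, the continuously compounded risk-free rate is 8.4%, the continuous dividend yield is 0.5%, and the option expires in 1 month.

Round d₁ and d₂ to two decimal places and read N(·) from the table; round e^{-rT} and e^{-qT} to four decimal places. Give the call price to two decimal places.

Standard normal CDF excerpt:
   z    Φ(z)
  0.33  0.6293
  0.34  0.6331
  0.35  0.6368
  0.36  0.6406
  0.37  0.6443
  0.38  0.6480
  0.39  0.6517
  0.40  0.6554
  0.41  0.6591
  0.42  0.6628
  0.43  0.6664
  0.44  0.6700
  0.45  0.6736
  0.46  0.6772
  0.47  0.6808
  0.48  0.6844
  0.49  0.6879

σ√T = 0.31·√0.08333 = 0.0895
d₁ = [ln(329/319) + (0.084 − 0.005 + 0.31²/2)·0.08333] / 0.0895 = [0.0309 + 0.0106] / 0.0895 = 0.4632 → 0.46
d₂ = d₁ − σ√T = 0.4632 − 0.0895 = 0.3737 → 0.37
e^(−qT) = e^(−0.005·0.08333) = 0.9996;  e^(−rT) = e^(−0.084·0.08333) = 0.9930
N(d₁) = N(0.46) = 0.6772;  N(d₂) = N(0.37) = 0.6443
C = 329·0.9996·0.6772 − 319·0.9930·0.6443 = 222.7097 − 204.0930 = 18.6167

18.62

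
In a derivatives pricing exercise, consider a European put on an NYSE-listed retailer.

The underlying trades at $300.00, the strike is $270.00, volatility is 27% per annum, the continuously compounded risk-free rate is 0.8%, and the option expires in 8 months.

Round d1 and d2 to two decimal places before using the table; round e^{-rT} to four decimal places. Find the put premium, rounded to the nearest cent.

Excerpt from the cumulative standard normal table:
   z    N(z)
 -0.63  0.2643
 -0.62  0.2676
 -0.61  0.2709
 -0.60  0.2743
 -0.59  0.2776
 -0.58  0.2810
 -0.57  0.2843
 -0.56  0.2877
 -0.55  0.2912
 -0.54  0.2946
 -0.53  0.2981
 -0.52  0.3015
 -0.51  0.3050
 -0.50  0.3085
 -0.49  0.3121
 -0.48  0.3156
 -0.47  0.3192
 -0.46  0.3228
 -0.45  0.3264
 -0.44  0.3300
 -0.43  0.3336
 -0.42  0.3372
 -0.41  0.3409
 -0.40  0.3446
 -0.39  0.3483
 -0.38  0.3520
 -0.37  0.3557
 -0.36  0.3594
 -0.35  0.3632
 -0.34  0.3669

$12.27

σ√T = 0.27·√0.6667 = 0.2205
ln(S/K) + (r + σ²/2)T = ln(300/270) + (0.008 + 0.27²/2)·0.6667 = 0.1054 + 0.0296 = 0.1350
d₁ = 0.1350 / 0.2205 = 0.6123 → 0.61
d₂ = d₁ − σ√T = 0.6123 − 0.2205 = 0.3919 → 0.39
exp(−rT) = exp(−0.008·0.6667) = 0.9947
N(−d₂) = N(-0.39) = 0.3483;  N(−d₁) = N(-0.61) = 0.2709
P = 270·0.9947·0.3483 − 300·0.2709 = 93.5426 − 81.2700 = 12.2726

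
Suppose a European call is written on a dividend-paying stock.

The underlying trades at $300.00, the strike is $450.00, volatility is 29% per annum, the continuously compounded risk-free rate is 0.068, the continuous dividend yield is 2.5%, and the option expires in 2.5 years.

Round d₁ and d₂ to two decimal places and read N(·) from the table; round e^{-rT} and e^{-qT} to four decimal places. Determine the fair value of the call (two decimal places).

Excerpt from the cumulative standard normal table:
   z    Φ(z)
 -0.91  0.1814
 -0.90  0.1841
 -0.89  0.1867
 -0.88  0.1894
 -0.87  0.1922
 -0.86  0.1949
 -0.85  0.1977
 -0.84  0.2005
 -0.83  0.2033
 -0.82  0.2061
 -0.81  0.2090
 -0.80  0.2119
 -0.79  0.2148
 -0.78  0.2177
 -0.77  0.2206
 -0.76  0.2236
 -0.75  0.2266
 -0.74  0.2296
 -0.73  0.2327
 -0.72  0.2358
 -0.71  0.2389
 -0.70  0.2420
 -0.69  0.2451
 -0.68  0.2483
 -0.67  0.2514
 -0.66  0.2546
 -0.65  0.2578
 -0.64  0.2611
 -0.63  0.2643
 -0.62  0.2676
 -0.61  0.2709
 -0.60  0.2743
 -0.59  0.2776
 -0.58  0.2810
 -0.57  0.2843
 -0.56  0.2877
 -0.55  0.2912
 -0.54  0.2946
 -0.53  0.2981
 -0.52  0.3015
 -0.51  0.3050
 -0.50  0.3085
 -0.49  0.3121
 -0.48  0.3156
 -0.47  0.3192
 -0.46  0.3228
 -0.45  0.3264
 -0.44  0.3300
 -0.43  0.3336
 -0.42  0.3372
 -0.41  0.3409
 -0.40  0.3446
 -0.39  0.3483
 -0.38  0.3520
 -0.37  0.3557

σ√T = 0.29 × 1.5811 = 0.4585
d₁ = [ln(300/450) + (0.068 − 0.025 + 0.29²/2)·2.5] / 0.4585 = [-0.4055 + 0.2126] / 0.4585 = -0.4206 ≈ -0.42
d₂ = d₁ − σ√T = -0.4206 − 0.4585 = -0.8791 ≈ -0.88
e^(−qT) = e^(−0.025·2.5) = 0.9394;  e^(−rT) = e^(−0.068·2.5) = 0.8437
C = 300·0.9394·N(-0.42) − 450·0.8437·N(-0.88) = 300·0.9394·0.3372 − 450·0.8437·0.1894 = 95.0297 − 71.9086 = 23.1212

$23.12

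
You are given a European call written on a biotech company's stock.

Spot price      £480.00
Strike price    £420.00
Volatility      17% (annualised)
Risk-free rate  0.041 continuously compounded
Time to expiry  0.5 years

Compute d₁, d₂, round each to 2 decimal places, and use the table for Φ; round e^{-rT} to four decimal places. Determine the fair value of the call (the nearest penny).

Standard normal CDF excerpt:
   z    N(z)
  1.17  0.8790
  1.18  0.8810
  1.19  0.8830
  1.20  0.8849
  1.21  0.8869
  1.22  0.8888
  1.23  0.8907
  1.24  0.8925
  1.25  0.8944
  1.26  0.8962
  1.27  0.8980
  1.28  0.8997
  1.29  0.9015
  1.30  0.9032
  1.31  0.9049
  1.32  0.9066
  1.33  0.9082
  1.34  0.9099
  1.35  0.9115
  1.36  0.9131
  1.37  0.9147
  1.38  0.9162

σ√T = 0.17 × 0.7071 = 0.1202
ln(S/K) + (r + σ²/2)T = ln(480/420) + (0.041 + 0.17²/2)·0.5 = 0.1335 + 0.0277 = 0.1613
d₁ = 0.1613 / 0.1202 = 1.3415 ⇒ 1.34
d₂ = d₁ − σ√T = 1.3415 − 0.1202 = 1.2213 ⇒ 1.22
exp(−rT) = exp(−0.041·0.5) = 0.9797
N(d₁) = N(1.34) = 0.9099;  N(d₂) = N(1.22) = 0.8888
C = 480·0.9099 − 420·0.9797·0.8888 = 436.7520 − 365.7181 = 71.0339

£71.03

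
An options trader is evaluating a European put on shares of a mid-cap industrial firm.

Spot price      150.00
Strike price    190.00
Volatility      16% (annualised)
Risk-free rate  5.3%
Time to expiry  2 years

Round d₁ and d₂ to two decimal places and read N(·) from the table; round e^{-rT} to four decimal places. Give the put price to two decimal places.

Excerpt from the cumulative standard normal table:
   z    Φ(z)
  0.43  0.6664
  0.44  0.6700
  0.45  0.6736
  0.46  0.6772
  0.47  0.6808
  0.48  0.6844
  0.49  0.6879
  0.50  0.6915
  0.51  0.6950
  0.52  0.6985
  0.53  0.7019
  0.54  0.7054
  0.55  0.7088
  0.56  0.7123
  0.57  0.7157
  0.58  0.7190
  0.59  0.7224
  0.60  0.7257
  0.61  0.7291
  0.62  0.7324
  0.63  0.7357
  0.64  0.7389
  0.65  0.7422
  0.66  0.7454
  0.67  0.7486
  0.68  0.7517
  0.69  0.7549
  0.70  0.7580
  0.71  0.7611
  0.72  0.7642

27.42

T = 2;  σ√T = 0.2263
d₁ = [ln(150/190) + (0.053 + ½·0.16²)·2] / (σ√T) = (-0.2364 + 0.1316) / 0.2263 = -0.4631 ≈ -0.46
d₂ = -0.4631 − 0.2263 = -0.6894 ≈ -0.69
exp(−rT) = exp(−0.053·2) = 0.8994
N(−d₂) = N(0.69) = 0.7549;  N(−d₁) = N(0.46) = 0.6772
P = 190·0.8994·0.7549 − 150·0.6772 = 129.0018 − 101.5800 = 27.4218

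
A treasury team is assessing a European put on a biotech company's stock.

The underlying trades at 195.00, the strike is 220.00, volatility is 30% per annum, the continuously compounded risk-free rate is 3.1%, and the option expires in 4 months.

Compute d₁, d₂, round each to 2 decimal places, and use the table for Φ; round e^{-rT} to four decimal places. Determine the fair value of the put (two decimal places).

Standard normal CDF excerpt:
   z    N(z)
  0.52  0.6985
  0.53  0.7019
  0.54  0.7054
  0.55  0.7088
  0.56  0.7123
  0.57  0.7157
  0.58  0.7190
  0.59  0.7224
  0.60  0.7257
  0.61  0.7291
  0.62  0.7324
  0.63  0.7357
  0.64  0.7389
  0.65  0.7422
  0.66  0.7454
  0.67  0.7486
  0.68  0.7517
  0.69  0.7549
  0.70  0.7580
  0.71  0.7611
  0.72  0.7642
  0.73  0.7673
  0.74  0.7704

28.18

σ√T = 0.3 × 0.5774 = 0.1732
d₁ = [ln(195/220) + (0.031 + 0.3²/2)·0.3333] / 0.1732 = [-0.1206 + 0.0253] / 0.1732 = -0.5502 ≈ -0.55
d₂ = d₁ − σ√T = -0.5502 − 0.1732 = -0.7234 ≈ -0.72
exp(−rT) = exp(−0.031·0.3333) = 0.9897
P = 220·0.9897·N(0.72) − 195·N(0.55) = 220·0.9897·0.7642 − 195·0.7088 = 166.3923 − 138.2160 = 28.1763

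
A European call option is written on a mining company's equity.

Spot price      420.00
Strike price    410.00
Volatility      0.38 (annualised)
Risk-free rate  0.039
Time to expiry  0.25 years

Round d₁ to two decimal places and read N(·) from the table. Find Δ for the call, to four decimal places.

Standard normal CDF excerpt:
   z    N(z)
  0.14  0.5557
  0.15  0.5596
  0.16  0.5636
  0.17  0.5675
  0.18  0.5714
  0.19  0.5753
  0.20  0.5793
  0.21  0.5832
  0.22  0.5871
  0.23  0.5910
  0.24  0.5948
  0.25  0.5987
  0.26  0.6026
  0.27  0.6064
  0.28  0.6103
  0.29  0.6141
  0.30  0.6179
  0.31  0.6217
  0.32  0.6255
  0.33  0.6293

T = 0.25;  σ√T = 0.1900
d₁ = [ln(420/410) + (0.039 + 0.38²/2)·0.25] / 0.1900 = [0.0241 + 0.0278] / 0.1900 = 0.2731 ≈ 0.27
N(d₁) = N(0.27) = 0.6064
Δ_call = N(d₁) = 0.6064

0.6064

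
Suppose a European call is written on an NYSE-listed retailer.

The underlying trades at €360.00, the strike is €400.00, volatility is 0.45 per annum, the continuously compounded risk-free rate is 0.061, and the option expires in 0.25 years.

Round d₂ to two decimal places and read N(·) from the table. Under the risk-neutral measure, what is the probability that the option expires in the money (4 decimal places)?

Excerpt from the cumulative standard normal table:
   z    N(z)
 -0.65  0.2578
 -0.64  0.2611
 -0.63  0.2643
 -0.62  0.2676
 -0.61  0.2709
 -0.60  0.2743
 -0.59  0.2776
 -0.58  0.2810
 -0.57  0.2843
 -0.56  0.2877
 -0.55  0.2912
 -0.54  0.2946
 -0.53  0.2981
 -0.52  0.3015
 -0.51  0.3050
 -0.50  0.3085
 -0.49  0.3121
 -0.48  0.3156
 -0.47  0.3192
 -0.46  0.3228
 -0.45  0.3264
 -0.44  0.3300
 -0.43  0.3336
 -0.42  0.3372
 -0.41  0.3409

T = 0.25;  σ√T = 0.2250
d₁ = [ln(360/400) + (0.061 + ½·0.45²)·0.25] / (σ√T) = (-0.1054 + 0.0406) / 0.2250 = -0.2880 ⇒ -0.29
d₂ = -0.2880 − 0.2250 = -0.5130 ⇒ -0.51
Risk-neutral Pr[S_T > K] = N(d₂) = N(-0.51) = 0.3050

0.3050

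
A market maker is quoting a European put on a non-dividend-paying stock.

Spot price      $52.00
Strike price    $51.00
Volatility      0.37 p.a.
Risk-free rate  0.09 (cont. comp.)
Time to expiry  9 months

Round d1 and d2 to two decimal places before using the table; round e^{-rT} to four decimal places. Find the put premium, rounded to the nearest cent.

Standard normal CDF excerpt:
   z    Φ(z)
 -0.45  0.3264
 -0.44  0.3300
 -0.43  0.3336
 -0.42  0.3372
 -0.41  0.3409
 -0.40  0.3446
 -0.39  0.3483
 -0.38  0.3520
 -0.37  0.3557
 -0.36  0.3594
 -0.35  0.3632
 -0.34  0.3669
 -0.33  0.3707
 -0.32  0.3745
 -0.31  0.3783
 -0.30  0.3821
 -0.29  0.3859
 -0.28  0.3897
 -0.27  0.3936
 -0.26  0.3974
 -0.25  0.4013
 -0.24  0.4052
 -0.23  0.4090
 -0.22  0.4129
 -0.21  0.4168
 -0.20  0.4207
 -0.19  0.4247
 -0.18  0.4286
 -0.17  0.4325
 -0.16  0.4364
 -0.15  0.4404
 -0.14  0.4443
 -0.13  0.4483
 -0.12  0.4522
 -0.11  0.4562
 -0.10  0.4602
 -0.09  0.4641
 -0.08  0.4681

T = 0.75;  σ√T = 0.3204
d₁ = [ln(52/51) + (0.09 + 0.37²/2)·0.75] / 0.3204 = [0.0194 + 0.1188] / 0.3204 = 0.4315 which rounds to 0.43
d₂ = d₁ − σ√T = 0.4315 − 0.3204 = 0.1110 which rounds to 0.11
e^(−rT) = e^(−0.09·0.75) = 0.9347
N(−d₂) = N(-0.11) = 0.4562;  N(−d₁) = N(-0.43) = 0.3336
P = 51·0.9347·0.4562 − 52·0.3336 = 21.7469 − 17.3472 = 4.3997

$4.40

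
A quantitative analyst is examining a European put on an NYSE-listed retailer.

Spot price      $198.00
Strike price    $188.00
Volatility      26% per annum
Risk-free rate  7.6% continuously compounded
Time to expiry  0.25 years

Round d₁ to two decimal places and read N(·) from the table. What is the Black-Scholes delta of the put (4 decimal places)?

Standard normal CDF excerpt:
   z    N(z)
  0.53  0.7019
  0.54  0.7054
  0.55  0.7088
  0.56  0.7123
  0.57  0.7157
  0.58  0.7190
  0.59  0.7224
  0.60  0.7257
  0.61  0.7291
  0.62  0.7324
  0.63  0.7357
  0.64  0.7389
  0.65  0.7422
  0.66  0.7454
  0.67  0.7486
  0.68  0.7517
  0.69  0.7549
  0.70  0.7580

T = 0.25;  σ√T = 0.1300
d₁ = [ln(198/188) + (0.076 + ½·0.26²)·0.25] / (σ√T) = (0.0518 + 0.0275) / 0.1300 = 0.6098 which rounds to 0.61
N(d₁) = N(0.61) = 0.7291
Δ_put = N(d₁) − 1 = 0.7291 − 1 = -0.2709

-0.2709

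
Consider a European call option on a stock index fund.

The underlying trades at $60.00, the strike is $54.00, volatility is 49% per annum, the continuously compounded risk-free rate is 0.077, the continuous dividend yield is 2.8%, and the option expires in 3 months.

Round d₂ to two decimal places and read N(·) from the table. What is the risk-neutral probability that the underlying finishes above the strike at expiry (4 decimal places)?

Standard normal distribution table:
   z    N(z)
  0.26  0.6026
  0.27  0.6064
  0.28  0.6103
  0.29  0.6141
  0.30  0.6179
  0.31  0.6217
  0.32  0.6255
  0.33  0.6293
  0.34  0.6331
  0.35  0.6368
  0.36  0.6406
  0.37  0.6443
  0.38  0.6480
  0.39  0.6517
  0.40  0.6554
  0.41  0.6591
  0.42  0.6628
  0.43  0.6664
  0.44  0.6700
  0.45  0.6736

0.6406

T = 0.25;  σ√T = 0.2450
ln(S/K) + (r − q + σ²/2)T = ln(60/54) + (0.077 − 0.028 + 0.49²/2)·0.25 = 0.1054 + 0.0423 = 0.1476
d₁ = 0.1476 / 0.2450 = 0.6025 → 0.60
d₂ = d₁ − σ√T = 0.6025 − 0.2450 = 0.3575 → 0.36
Risk-neutral Pr[S_T > K] = N(d₂) = N(0.36) = 0.6406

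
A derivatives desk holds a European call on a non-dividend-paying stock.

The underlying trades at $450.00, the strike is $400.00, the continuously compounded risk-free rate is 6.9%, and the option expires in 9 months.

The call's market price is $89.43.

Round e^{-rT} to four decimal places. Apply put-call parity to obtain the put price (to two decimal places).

$19.27

exp(−rT) = exp(−0.069·0.75) = 0.9496
Put-call parity: C − P = S − K·e^(−rT) = 450 − 400·0.9496 = 450 − 379.8400 = 70.1600
P = C − (C − P) = 89.43 − (70.1600) = 19.2700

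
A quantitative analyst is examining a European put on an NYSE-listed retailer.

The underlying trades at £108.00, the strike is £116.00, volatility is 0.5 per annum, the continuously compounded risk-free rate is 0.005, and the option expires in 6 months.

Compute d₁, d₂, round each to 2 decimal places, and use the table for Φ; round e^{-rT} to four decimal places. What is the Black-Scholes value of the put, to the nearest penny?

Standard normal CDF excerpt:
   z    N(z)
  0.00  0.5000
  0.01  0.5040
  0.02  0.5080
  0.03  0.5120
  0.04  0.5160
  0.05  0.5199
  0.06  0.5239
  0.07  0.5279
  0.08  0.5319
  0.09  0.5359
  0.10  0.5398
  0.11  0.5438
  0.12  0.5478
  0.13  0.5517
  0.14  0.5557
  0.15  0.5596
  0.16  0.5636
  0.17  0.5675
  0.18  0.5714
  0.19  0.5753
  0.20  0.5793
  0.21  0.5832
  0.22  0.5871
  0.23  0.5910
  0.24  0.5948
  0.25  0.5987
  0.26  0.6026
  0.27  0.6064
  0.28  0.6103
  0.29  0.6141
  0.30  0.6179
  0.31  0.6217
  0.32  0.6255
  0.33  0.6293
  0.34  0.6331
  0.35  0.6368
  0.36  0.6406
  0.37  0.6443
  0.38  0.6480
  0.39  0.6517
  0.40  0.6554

σ√T = 0.5·√0.5 = 0.3536
d₁ = [ln(108/116) + (0.005 + ½·0.5²)·0.5] / (σ√T) = (-0.0715 + 0.0650) / 0.3536 = -0.0183 ≈ -0.02
d₂ = -0.0183 − 0.3536 = -0.3718 ≈ -0.37
exp(−rT) = exp(−0.005·0.5) = 0.9975
P = 116·0.9975·N(0.37) − 108·N(0.02) = 116·0.9975·0.6443 − 108·0.5080 = 74.5520 − 54.8640 = 19.6880

£19.69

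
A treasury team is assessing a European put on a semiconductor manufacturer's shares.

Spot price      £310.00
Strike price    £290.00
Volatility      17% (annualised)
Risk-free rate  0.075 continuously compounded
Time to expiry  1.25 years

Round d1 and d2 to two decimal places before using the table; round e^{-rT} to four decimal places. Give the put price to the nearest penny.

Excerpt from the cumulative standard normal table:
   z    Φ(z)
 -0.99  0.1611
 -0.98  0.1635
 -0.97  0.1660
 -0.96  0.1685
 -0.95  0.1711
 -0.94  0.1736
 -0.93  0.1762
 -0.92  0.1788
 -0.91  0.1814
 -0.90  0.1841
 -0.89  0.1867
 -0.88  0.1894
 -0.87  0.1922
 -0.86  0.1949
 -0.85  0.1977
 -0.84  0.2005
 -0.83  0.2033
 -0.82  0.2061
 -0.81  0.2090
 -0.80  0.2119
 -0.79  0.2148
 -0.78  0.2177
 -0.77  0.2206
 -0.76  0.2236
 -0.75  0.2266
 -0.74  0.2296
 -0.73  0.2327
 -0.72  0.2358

σ√T = 0.17 × 1.1180 = 0.1901
d₁ = [ln(310/290) + (0.075 + 0.17²/2)·1.25] / 0.1901 = [0.0667 + 0.1118] / 0.1901 = 0.9392 ≈ 0.94
d₂ = d₁ − σ√T = 0.9392 − 0.1901 = 0.7491 ≈ 0.75
e^(−rT) = e^(−0.075·1.25) = 0.9105
N(−d₂) = N(-0.75) = 0.2266;  N(−d₁) = N(-0.94) = 0.1736
P = 290·0.9105·0.2266 − 310·0.1736 = 59.8326 − 53.8160 = 6.0166

£6.02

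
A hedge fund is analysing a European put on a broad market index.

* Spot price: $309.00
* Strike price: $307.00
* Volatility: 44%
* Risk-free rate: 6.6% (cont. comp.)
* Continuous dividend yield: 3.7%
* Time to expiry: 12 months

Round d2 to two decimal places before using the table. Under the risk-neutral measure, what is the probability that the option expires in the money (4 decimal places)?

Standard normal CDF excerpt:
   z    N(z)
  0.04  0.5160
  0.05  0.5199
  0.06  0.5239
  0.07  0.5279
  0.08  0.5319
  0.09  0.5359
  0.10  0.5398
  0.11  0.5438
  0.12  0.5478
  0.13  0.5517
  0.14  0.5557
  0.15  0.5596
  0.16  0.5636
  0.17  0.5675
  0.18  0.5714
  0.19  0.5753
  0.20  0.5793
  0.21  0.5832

σ√T = 0.44 × 1.0000 = 0.4400
d₁ = [ln(309/307) + (0.066 − 0.037 + ½·0.44²)·1] / (σ√T) = (0.0065 + 0.1258) / 0.4400 = 0.3007 ≈ 0.30
d₂ = 0.3007 − 0.4400 = -0.1393 ≈ -0.14
Risk-neutral Pr[S_T < K] = N(−d₂) = N(0.14) = 0.5557

0.5557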